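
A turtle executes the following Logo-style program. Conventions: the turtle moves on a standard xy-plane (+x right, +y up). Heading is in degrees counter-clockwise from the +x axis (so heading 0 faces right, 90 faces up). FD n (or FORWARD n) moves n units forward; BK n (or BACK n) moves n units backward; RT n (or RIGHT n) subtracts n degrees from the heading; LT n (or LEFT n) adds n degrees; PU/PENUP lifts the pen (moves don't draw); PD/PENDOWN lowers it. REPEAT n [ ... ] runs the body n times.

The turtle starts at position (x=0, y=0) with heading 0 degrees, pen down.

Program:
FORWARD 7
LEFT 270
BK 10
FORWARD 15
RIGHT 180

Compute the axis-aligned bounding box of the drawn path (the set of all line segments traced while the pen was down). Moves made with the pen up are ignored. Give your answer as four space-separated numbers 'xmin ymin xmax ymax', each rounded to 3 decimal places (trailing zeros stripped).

Answer: 0 -5 7 10

Derivation:
Executing turtle program step by step:
Start: pos=(0,0), heading=0, pen down
FD 7: (0,0) -> (7,0) [heading=0, draw]
LT 270: heading 0 -> 270
BK 10: (7,0) -> (7,10) [heading=270, draw]
FD 15: (7,10) -> (7,-5) [heading=270, draw]
RT 180: heading 270 -> 90
Final: pos=(7,-5), heading=90, 3 segment(s) drawn

Segment endpoints: x in {0, 7, 7, 7}, y in {-5, 0, 10}
xmin=0, ymin=-5, xmax=7, ymax=10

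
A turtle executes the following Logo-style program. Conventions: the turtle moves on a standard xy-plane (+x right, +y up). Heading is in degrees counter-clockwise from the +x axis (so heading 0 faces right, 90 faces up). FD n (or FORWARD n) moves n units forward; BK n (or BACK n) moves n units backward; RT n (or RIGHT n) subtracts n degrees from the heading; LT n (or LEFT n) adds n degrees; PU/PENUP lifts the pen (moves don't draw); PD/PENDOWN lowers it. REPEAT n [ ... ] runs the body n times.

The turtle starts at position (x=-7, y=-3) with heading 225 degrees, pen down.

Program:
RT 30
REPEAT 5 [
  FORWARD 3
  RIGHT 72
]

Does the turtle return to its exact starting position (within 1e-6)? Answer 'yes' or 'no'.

Executing turtle program step by step:
Start: pos=(-7,-3), heading=225, pen down
RT 30: heading 225 -> 195
REPEAT 5 [
  -- iteration 1/5 --
  FD 3: (-7,-3) -> (-9.898,-3.776) [heading=195, draw]
  RT 72: heading 195 -> 123
  -- iteration 2/5 --
  FD 3: (-9.898,-3.776) -> (-11.532,-1.26) [heading=123, draw]
  RT 72: heading 123 -> 51
  -- iteration 3/5 --
  FD 3: (-11.532,-1.26) -> (-9.644,1.071) [heading=51, draw]
  RT 72: heading 51 -> 339
  -- iteration 4/5 --
  FD 3: (-9.644,1.071) -> (-6.843,-0.004) [heading=339, draw]
  RT 72: heading 339 -> 267
  -- iteration 5/5 --
  FD 3: (-6.843,-0.004) -> (-7,-3) [heading=267, draw]
  RT 72: heading 267 -> 195
]
Final: pos=(-7,-3), heading=195, 5 segment(s) drawn

Start position: (-7, -3)
Final position: (-7, -3)
Distance = 0; < 1e-6 -> CLOSED

Answer: yes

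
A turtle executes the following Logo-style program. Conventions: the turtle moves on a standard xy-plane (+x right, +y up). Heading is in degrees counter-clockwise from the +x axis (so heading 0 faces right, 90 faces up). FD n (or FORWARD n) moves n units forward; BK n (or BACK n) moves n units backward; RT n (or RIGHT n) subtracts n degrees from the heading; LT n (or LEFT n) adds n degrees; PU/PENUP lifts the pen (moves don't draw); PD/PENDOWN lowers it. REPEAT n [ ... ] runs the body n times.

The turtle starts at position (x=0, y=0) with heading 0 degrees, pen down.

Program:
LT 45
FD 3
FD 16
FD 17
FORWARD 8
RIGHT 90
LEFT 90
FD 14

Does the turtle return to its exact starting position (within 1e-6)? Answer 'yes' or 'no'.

Answer: no

Derivation:
Executing turtle program step by step:
Start: pos=(0,0), heading=0, pen down
LT 45: heading 0 -> 45
FD 3: (0,0) -> (2.121,2.121) [heading=45, draw]
FD 16: (2.121,2.121) -> (13.435,13.435) [heading=45, draw]
FD 17: (13.435,13.435) -> (25.456,25.456) [heading=45, draw]
FD 8: (25.456,25.456) -> (31.113,31.113) [heading=45, draw]
RT 90: heading 45 -> 315
LT 90: heading 315 -> 45
FD 14: (31.113,31.113) -> (41.012,41.012) [heading=45, draw]
Final: pos=(41.012,41.012), heading=45, 5 segment(s) drawn

Start position: (0, 0)
Final position: (41.012, 41.012)
Distance = 58; >= 1e-6 -> NOT closed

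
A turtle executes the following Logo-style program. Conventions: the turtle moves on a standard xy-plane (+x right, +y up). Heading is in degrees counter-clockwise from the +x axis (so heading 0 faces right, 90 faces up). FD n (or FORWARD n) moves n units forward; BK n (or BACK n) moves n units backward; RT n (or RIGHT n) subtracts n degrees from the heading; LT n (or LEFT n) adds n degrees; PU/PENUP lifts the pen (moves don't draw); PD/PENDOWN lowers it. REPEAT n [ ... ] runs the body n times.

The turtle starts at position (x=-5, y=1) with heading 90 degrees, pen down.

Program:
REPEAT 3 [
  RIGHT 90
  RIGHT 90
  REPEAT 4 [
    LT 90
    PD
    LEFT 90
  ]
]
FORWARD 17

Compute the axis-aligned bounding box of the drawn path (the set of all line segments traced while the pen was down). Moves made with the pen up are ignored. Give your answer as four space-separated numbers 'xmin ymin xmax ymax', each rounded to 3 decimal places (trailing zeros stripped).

Executing turtle program step by step:
Start: pos=(-5,1), heading=90, pen down
REPEAT 3 [
  -- iteration 1/3 --
  RT 90: heading 90 -> 0
  RT 90: heading 0 -> 270
  REPEAT 4 [
    -- iteration 1/4 --
    LT 90: heading 270 -> 0
    PD: pen down
    LT 90: heading 0 -> 90
    -- iteration 2/4 --
    LT 90: heading 90 -> 180
    PD: pen down
    LT 90: heading 180 -> 270
    -- iteration 3/4 --
    LT 90: heading 270 -> 0
    PD: pen down
    LT 90: heading 0 -> 90
    -- iteration 4/4 --
    LT 90: heading 90 -> 180
    PD: pen down
    LT 90: heading 180 -> 270
  ]
  -- iteration 2/3 --
  RT 90: heading 270 -> 180
  RT 90: heading 180 -> 90
  REPEAT 4 [
    -- iteration 1/4 --
    LT 90: heading 90 -> 180
    PD: pen down
    LT 90: heading 180 -> 270
    -- iteration 2/4 --
    LT 90: heading 270 -> 0
    PD: pen down
    LT 90: heading 0 -> 90
    -- iteration 3/4 --
    LT 90: heading 90 -> 180
    PD: pen down
    LT 90: heading 180 -> 270
    -- iteration 4/4 --
    LT 90: heading 270 -> 0
    PD: pen down
    LT 90: heading 0 -> 90
  ]
  -- iteration 3/3 --
  RT 90: heading 90 -> 0
  RT 90: heading 0 -> 270
  REPEAT 4 [
    -- iteration 1/4 --
    LT 90: heading 270 -> 0
    PD: pen down
    LT 90: heading 0 -> 90
    -- iteration 2/4 --
    LT 90: heading 90 -> 180
    PD: pen down
    LT 90: heading 180 -> 270
    -- iteration 3/4 --
    LT 90: heading 270 -> 0
    PD: pen down
    LT 90: heading 0 -> 90
    -- iteration 4/4 --
    LT 90: heading 90 -> 180
    PD: pen down
    LT 90: heading 180 -> 270
  ]
]
FD 17: (-5,1) -> (-5,-16) [heading=270, draw]
Final: pos=(-5,-16), heading=270, 1 segment(s) drawn

Segment endpoints: x in {-5, -5}, y in {-16, 1}
xmin=-5, ymin=-16, xmax=-5, ymax=1

Answer: -5 -16 -5 1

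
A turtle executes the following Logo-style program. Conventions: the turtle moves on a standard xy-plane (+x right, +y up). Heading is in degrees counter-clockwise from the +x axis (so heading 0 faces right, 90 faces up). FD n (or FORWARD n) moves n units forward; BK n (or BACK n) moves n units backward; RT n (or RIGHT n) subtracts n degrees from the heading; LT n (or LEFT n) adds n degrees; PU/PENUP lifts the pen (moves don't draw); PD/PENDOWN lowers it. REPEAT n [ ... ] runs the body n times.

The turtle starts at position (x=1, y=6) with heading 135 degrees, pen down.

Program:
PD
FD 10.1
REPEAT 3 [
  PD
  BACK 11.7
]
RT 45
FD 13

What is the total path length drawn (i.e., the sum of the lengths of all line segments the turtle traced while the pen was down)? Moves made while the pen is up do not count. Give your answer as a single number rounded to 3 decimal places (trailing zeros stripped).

Answer: 58.2

Derivation:
Executing turtle program step by step:
Start: pos=(1,6), heading=135, pen down
PD: pen down
FD 10.1: (1,6) -> (-6.142,13.142) [heading=135, draw]
REPEAT 3 [
  -- iteration 1/3 --
  PD: pen down
  BK 11.7: (-6.142,13.142) -> (2.131,4.869) [heading=135, draw]
  -- iteration 2/3 --
  PD: pen down
  BK 11.7: (2.131,4.869) -> (10.405,-3.405) [heading=135, draw]
  -- iteration 3/3 --
  PD: pen down
  BK 11.7: (10.405,-3.405) -> (18.678,-11.678) [heading=135, draw]
]
RT 45: heading 135 -> 90
FD 13: (18.678,-11.678) -> (18.678,1.322) [heading=90, draw]
Final: pos=(18.678,1.322), heading=90, 5 segment(s) drawn

Segment lengths:
  seg 1: (1,6) -> (-6.142,13.142), length = 10.1
  seg 2: (-6.142,13.142) -> (2.131,4.869), length = 11.7
  seg 3: (2.131,4.869) -> (10.405,-3.405), length = 11.7
  seg 4: (10.405,-3.405) -> (18.678,-11.678), length = 11.7
  seg 5: (18.678,-11.678) -> (18.678,1.322), length = 13
Total = 58.2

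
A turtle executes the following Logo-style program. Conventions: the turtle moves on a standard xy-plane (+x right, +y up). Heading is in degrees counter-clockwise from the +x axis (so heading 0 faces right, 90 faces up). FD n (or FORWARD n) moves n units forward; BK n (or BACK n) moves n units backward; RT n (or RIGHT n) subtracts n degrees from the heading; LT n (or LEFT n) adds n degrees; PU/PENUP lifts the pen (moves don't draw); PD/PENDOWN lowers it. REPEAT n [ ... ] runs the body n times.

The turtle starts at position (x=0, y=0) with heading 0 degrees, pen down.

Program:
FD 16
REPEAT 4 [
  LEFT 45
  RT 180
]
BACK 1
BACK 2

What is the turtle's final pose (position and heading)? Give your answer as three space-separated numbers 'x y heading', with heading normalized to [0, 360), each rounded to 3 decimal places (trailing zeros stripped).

Executing turtle program step by step:
Start: pos=(0,0), heading=0, pen down
FD 16: (0,0) -> (16,0) [heading=0, draw]
REPEAT 4 [
  -- iteration 1/4 --
  LT 45: heading 0 -> 45
  RT 180: heading 45 -> 225
  -- iteration 2/4 --
  LT 45: heading 225 -> 270
  RT 180: heading 270 -> 90
  -- iteration 3/4 --
  LT 45: heading 90 -> 135
  RT 180: heading 135 -> 315
  -- iteration 4/4 --
  LT 45: heading 315 -> 0
  RT 180: heading 0 -> 180
]
BK 1: (16,0) -> (17,0) [heading=180, draw]
BK 2: (17,0) -> (19,0) [heading=180, draw]
Final: pos=(19,0), heading=180, 3 segment(s) drawn

Answer: 19 0 180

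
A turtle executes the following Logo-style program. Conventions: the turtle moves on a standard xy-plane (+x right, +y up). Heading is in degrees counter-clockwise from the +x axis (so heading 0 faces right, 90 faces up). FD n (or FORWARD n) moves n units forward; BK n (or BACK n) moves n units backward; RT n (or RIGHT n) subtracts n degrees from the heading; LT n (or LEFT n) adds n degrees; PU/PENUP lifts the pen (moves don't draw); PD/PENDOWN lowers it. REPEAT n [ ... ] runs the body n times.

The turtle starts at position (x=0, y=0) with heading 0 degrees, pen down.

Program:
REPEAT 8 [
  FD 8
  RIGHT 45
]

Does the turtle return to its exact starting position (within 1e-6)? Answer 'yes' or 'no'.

Executing turtle program step by step:
Start: pos=(0,0), heading=0, pen down
REPEAT 8 [
  -- iteration 1/8 --
  FD 8: (0,0) -> (8,0) [heading=0, draw]
  RT 45: heading 0 -> 315
  -- iteration 2/8 --
  FD 8: (8,0) -> (13.657,-5.657) [heading=315, draw]
  RT 45: heading 315 -> 270
  -- iteration 3/8 --
  FD 8: (13.657,-5.657) -> (13.657,-13.657) [heading=270, draw]
  RT 45: heading 270 -> 225
  -- iteration 4/8 --
  FD 8: (13.657,-13.657) -> (8,-19.314) [heading=225, draw]
  RT 45: heading 225 -> 180
  -- iteration 5/8 --
  FD 8: (8,-19.314) -> (0,-19.314) [heading=180, draw]
  RT 45: heading 180 -> 135
  -- iteration 6/8 --
  FD 8: (0,-19.314) -> (-5.657,-13.657) [heading=135, draw]
  RT 45: heading 135 -> 90
  -- iteration 7/8 --
  FD 8: (-5.657,-13.657) -> (-5.657,-5.657) [heading=90, draw]
  RT 45: heading 90 -> 45
  -- iteration 8/8 --
  FD 8: (-5.657,-5.657) -> (0,0) [heading=45, draw]
  RT 45: heading 45 -> 0
]
Final: pos=(0,0), heading=0, 8 segment(s) drawn

Start position: (0, 0)
Final position: (0, 0)
Distance = 0; < 1e-6 -> CLOSED

Answer: yes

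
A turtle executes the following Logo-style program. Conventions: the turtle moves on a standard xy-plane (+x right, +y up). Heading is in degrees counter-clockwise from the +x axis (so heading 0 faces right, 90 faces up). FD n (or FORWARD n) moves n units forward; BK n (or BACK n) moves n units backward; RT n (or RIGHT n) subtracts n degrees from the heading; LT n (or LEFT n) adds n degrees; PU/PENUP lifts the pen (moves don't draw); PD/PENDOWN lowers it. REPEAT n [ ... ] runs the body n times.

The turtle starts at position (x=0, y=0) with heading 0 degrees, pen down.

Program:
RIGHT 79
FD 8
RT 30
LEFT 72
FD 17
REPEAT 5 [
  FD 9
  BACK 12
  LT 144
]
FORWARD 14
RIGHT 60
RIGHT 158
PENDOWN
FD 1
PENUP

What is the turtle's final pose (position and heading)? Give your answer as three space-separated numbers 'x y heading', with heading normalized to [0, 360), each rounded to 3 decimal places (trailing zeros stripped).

Executing turtle program step by step:
Start: pos=(0,0), heading=0, pen down
RT 79: heading 0 -> 281
FD 8: (0,0) -> (1.526,-7.853) [heading=281, draw]
RT 30: heading 281 -> 251
LT 72: heading 251 -> 323
FD 17: (1.526,-7.853) -> (15.103,-18.084) [heading=323, draw]
REPEAT 5 [
  -- iteration 1/5 --
  FD 9: (15.103,-18.084) -> (22.291,-23.5) [heading=323, draw]
  BK 12: (22.291,-23.5) -> (12.707,-16.278) [heading=323, draw]
  LT 144: heading 323 -> 107
  -- iteration 2/5 --
  FD 9: (12.707,-16.278) -> (10.076,-7.672) [heading=107, draw]
  BK 12: (10.076,-7.672) -> (13.584,-19.147) [heading=107, draw]
  LT 144: heading 107 -> 251
  -- iteration 3/5 --
  FD 9: (13.584,-19.147) -> (10.654,-27.657) [heading=251, draw]
  BK 12: (10.654,-27.657) -> (14.561,-16.311) [heading=251, draw]
  LT 144: heading 251 -> 35
  -- iteration 4/5 --
  FD 9: (14.561,-16.311) -> (21.934,-11.149) [heading=35, draw]
  BK 12: (21.934,-11.149) -> (12.104,-18.032) [heading=35, draw]
  LT 144: heading 35 -> 179
  -- iteration 5/5 --
  FD 9: (12.104,-18.032) -> (3.105,-17.874) [heading=179, draw]
  BK 12: (3.105,-17.874) -> (15.103,-18.084) [heading=179, draw]
  LT 144: heading 179 -> 323
]
FD 14: (15.103,-18.084) -> (26.284,-26.509) [heading=323, draw]
RT 60: heading 323 -> 263
RT 158: heading 263 -> 105
PD: pen down
FD 1: (26.284,-26.509) -> (26.025,-25.543) [heading=105, draw]
PU: pen up
Final: pos=(26.025,-25.543), heading=105, 14 segment(s) drawn

Answer: 26.025 -25.543 105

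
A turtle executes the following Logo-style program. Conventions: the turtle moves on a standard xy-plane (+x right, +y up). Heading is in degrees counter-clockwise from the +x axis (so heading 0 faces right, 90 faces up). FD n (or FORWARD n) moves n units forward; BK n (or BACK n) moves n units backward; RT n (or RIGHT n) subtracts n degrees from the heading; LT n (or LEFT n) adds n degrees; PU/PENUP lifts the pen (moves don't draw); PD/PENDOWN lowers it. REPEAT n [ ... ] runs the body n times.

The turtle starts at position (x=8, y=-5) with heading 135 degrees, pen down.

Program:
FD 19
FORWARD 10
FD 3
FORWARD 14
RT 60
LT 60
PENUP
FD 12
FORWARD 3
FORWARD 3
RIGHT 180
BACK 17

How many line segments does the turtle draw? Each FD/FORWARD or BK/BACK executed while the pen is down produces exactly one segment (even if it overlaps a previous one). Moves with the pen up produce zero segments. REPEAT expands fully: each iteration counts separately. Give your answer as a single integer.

Answer: 4

Derivation:
Executing turtle program step by step:
Start: pos=(8,-5), heading=135, pen down
FD 19: (8,-5) -> (-5.435,8.435) [heading=135, draw]
FD 10: (-5.435,8.435) -> (-12.506,15.506) [heading=135, draw]
FD 3: (-12.506,15.506) -> (-14.627,17.627) [heading=135, draw]
FD 14: (-14.627,17.627) -> (-24.527,27.527) [heading=135, draw]
RT 60: heading 135 -> 75
LT 60: heading 75 -> 135
PU: pen up
FD 12: (-24.527,27.527) -> (-33.012,36.012) [heading=135, move]
FD 3: (-33.012,36.012) -> (-35.134,38.134) [heading=135, move]
FD 3: (-35.134,38.134) -> (-37.255,40.255) [heading=135, move]
RT 180: heading 135 -> 315
BK 17: (-37.255,40.255) -> (-49.276,52.276) [heading=315, move]
Final: pos=(-49.276,52.276), heading=315, 4 segment(s) drawn
Segments drawn: 4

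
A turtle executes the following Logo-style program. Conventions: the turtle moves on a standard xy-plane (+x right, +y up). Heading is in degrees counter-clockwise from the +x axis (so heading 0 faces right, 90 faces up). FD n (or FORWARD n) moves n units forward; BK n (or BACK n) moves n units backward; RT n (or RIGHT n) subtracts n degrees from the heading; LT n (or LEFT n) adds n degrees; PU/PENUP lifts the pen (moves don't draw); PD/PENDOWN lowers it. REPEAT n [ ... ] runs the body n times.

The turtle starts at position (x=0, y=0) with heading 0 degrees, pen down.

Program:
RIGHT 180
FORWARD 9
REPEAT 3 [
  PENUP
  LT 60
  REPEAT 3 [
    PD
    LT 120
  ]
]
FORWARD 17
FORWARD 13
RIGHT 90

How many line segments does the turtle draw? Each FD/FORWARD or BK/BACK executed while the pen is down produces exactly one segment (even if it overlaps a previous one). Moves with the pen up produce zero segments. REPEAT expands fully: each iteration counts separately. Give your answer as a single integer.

Executing turtle program step by step:
Start: pos=(0,0), heading=0, pen down
RT 180: heading 0 -> 180
FD 9: (0,0) -> (-9,0) [heading=180, draw]
REPEAT 3 [
  -- iteration 1/3 --
  PU: pen up
  LT 60: heading 180 -> 240
  REPEAT 3 [
    -- iteration 1/3 --
    PD: pen down
    LT 120: heading 240 -> 0
    -- iteration 2/3 --
    PD: pen down
    LT 120: heading 0 -> 120
    -- iteration 3/3 --
    PD: pen down
    LT 120: heading 120 -> 240
  ]
  -- iteration 2/3 --
  PU: pen up
  LT 60: heading 240 -> 300
  REPEAT 3 [
    -- iteration 1/3 --
    PD: pen down
    LT 120: heading 300 -> 60
    -- iteration 2/3 --
    PD: pen down
    LT 120: heading 60 -> 180
    -- iteration 3/3 --
    PD: pen down
    LT 120: heading 180 -> 300
  ]
  -- iteration 3/3 --
  PU: pen up
  LT 60: heading 300 -> 0
  REPEAT 3 [
    -- iteration 1/3 --
    PD: pen down
    LT 120: heading 0 -> 120
    -- iteration 2/3 --
    PD: pen down
    LT 120: heading 120 -> 240
    -- iteration 3/3 --
    PD: pen down
    LT 120: heading 240 -> 0
  ]
]
FD 17: (-9,0) -> (8,0) [heading=0, draw]
FD 13: (8,0) -> (21,0) [heading=0, draw]
RT 90: heading 0 -> 270
Final: pos=(21,0), heading=270, 3 segment(s) drawn
Segments drawn: 3

Answer: 3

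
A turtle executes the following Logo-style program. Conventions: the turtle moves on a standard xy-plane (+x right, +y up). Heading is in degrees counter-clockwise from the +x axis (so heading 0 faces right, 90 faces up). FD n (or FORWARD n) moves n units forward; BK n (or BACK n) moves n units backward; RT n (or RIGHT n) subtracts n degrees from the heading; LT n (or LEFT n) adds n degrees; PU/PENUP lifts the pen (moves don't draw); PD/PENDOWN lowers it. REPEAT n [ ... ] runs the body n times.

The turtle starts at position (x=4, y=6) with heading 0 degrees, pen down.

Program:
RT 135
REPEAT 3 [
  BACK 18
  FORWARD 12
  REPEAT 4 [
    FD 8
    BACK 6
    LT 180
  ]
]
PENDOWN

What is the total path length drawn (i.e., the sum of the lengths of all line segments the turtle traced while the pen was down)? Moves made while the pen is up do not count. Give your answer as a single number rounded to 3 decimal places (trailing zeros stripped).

Answer: 258

Derivation:
Executing turtle program step by step:
Start: pos=(4,6), heading=0, pen down
RT 135: heading 0 -> 225
REPEAT 3 [
  -- iteration 1/3 --
  BK 18: (4,6) -> (16.728,18.728) [heading=225, draw]
  FD 12: (16.728,18.728) -> (8.243,10.243) [heading=225, draw]
  REPEAT 4 [
    -- iteration 1/4 --
    FD 8: (8.243,10.243) -> (2.586,4.586) [heading=225, draw]
    BK 6: (2.586,4.586) -> (6.828,8.828) [heading=225, draw]
    LT 180: heading 225 -> 45
    -- iteration 2/4 --
    FD 8: (6.828,8.828) -> (12.485,14.485) [heading=45, draw]
    BK 6: (12.485,14.485) -> (8.243,10.243) [heading=45, draw]
    LT 180: heading 45 -> 225
    -- iteration 3/4 --
    FD 8: (8.243,10.243) -> (2.586,4.586) [heading=225, draw]
    BK 6: (2.586,4.586) -> (6.828,8.828) [heading=225, draw]
    LT 180: heading 225 -> 45
    -- iteration 4/4 --
    FD 8: (6.828,8.828) -> (12.485,14.485) [heading=45, draw]
    BK 6: (12.485,14.485) -> (8.243,10.243) [heading=45, draw]
    LT 180: heading 45 -> 225
  ]
  -- iteration 2/3 --
  BK 18: (8.243,10.243) -> (20.971,22.971) [heading=225, draw]
  FD 12: (20.971,22.971) -> (12.485,14.485) [heading=225, draw]
  REPEAT 4 [
    -- iteration 1/4 --
    FD 8: (12.485,14.485) -> (6.828,8.828) [heading=225, draw]
    BK 6: (6.828,8.828) -> (11.071,13.071) [heading=225, draw]
    LT 180: heading 225 -> 45
    -- iteration 2/4 --
    FD 8: (11.071,13.071) -> (16.728,18.728) [heading=45, draw]
    BK 6: (16.728,18.728) -> (12.485,14.485) [heading=45, draw]
    LT 180: heading 45 -> 225
    -- iteration 3/4 --
    FD 8: (12.485,14.485) -> (6.828,8.828) [heading=225, draw]
    BK 6: (6.828,8.828) -> (11.071,13.071) [heading=225, draw]
    LT 180: heading 225 -> 45
    -- iteration 4/4 --
    FD 8: (11.071,13.071) -> (16.728,18.728) [heading=45, draw]
    BK 6: (16.728,18.728) -> (12.485,14.485) [heading=45, draw]
    LT 180: heading 45 -> 225
  ]
  -- iteration 3/3 --
  BK 18: (12.485,14.485) -> (25.213,27.213) [heading=225, draw]
  FD 12: (25.213,27.213) -> (16.728,18.728) [heading=225, draw]
  REPEAT 4 [
    -- iteration 1/4 --
    FD 8: (16.728,18.728) -> (11.071,13.071) [heading=225, draw]
    BK 6: (11.071,13.071) -> (15.314,17.314) [heading=225, draw]
    LT 180: heading 225 -> 45
    -- iteration 2/4 --
    FD 8: (15.314,17.314) -> (20.971,22.971) [heading=45, draw]
    BK 6: (20.971,22.971) -> (16.728,18.728) [heading=45, draw]
    LT 180: heading 45 -> 225
    -- iteration 3/4 --
    FD 8: (16.728,18.728) -> (11.071,13.071) [heading=225, draw]
    BK 6: (11.071,13.071) -> (15.314,17.314) [heading=225, draw]
    LT 180: heading 225 -> 45
    -- iteration 4/4 --
    FD 8: (15.314,17.314) -> (20.971,22.971) [heading=45, draw]
    BK 6: (20.971,22.971) -> (16.728,18.728) [heading=45, draw]
    LT 180: heading 45 -> 225
  ]
]
PD: pen down
Final: pos=(16.728,18.728), heading=225, 30 segment(s) drawn

Segment lengths:
  seg 1: (4,6) -> (16.728,18.728), length = 18
  seg 2: (16.728,18.728) -> (8.243,10.243), length = 12
  seg 3: (8.243,10.243) -> (2.586,4.586), length = 8
  seg 4: (2.586,4.586) -> (6.828,8.828), length = 6
  seg 5: (6.828,8.828) -> (12.485,14.485), length = 8
  seg 6: (12.485,14.485) -> (8.243,10.243), length = 6
  seg 7: (8.243,10.243) -> (2.586,4.586), length = 8
  seg 8: (2.586,4.586) -> (6.828,8.828), length = 6
  seg 9: (6.828,8.828) -> (12.485,14.485), length = 8
  seg 10: (12.485,14.485) -> (8.243,10.243), length = 6
  seg 11: (8.243,10.243) -> (20.971,22.971), length = 18
  seg 12: (20.971,22.971) -> (12.485,14.485), length = 12
  seg 13: (12.485,14.485) -> (6.828,8.828), length = 8
  seg 14: (6.828,8.828) -> (11.071,13.071), length = 6
  seg 15: (11.071,13.071) -> (16.728,18.728), length = 8
  seg 16: (16.728,18.728) -> (12.485,14.485), length = 6
  seg 17: (12.485,14.485) -> (6.828,8.828), length = 8
  seg 18: (6.828,8.828) -> (11.071,13.071), length = 6
  seg 19: (11.071,13.071) -> (16.728,18.728), length = 8
  seg 20: (16.728,18.728) -> (12.485,14.485), length = 6
  seg 21: (12.485,14.485) -> (25.213,27.213), length = 18
  seg 22: (25.213,27.213) -> (16.728,18.728), length = 12
  seg 23: (16.728,18.728) -> (11.071,13.071), length = 8
  seg 24: (11.071,13.071) -> (15.314,17.314), length = 6
  seg 25: (15.314,17.314) -> (20.971,22.971), length = 8
  seg 26: (20.971,22.971) -> (16.728,18.728), length = 6
  seg 27: (16.728,18.728) -> (11.071,13.071), length = 8
  seg 28: (11.071,13.071) -> (15.314,17.314), length = 6
  seg 29: (15.314,17.314) -> (20.971,22.971), length = 8
  seg 30: (20.971,22.971) -> (16.728,18.728), length = 6
Total = 258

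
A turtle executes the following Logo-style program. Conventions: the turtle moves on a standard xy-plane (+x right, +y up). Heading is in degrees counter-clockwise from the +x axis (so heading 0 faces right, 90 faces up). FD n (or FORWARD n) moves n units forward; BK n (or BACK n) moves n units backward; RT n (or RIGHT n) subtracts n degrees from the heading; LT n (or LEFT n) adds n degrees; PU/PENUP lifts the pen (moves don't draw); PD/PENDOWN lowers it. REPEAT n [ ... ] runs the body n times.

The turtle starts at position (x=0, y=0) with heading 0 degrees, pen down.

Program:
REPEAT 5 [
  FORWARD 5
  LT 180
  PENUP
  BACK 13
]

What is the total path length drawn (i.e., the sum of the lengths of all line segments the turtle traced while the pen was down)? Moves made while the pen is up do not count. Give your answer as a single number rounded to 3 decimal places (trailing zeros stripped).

Answer: 5

Derivation:
Executing turtle program step by step:
Start: pos=(0,0), heading=0, pen down
REPEAT 5 [
  -- iteration 1/5 --
  FD 5: (0,0) -> (5,0) [heading=0, draw]
  LT 180: heading 0 -> 180
  PU: pen up
  BK 13: (5,0) -> (18,0) [heading=180, move]
  -- iteration 2/5 --
  FD 5: (18,0) -> (13,0) [heading=180, move]
  LT 180: heading 180 -> 0
  PU: pen up
  BK 13: (13,0) -> (0,0) [heading=0, move]
  -- iteration 3/5 --
  FD 5: (0,0) -> (5,0) [heading=0, move]
  LT 180: heading 0 -> 180
  PU: pen up
  BK 13: (5,0) -> (18,0) [heading=180, move]
  -- iteration 4/5 --
  FD 5: (18,0) -> (13,0) [heading=180, move]
  LT 180: heading 180 -> 0
  PU: pen up
  BK 13: (13,0) -> (0,0) [heading=0, move]
  -- iteration 5/5 --
  FD 5: (0,0) -> (5,0) [heading=0, move]
  LT 180: heading 0 -> 180
  PU: pen up
  BK 13: (5,0) -> (18,0) [heading=180, move]
]
Final: pos=(18,0), heading=180, 1 segment(s) drawn

Segment lengths:
  seg 1: (0,0) -> (5,0), length = 5
Total = 5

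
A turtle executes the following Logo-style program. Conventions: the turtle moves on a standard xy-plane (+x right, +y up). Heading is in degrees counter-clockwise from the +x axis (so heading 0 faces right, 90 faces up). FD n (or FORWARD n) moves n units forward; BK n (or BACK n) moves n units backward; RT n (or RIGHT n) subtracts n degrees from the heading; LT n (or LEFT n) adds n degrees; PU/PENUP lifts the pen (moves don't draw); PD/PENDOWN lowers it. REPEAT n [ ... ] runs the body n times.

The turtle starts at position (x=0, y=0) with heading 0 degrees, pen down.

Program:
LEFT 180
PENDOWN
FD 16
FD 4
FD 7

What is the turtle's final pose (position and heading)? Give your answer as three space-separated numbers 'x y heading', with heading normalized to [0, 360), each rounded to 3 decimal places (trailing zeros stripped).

Answer: -27 0 180

Derivation:
Executing turtle program step by step:
Start: pos=(0,0), heading=0, pen down
LT 180: heading 0 -> 180
PD: pen down
FD 16: (0,0) -> (-16,0) [heading=180, draw]
FD 4: (-16,0) -> (-20,0) [heading=180, draw]
FD 7: (-20,0) -> (-27,0) [heading=180, draw]
Final: pos=(-27,0), heading=180, 3 segment(s) drawn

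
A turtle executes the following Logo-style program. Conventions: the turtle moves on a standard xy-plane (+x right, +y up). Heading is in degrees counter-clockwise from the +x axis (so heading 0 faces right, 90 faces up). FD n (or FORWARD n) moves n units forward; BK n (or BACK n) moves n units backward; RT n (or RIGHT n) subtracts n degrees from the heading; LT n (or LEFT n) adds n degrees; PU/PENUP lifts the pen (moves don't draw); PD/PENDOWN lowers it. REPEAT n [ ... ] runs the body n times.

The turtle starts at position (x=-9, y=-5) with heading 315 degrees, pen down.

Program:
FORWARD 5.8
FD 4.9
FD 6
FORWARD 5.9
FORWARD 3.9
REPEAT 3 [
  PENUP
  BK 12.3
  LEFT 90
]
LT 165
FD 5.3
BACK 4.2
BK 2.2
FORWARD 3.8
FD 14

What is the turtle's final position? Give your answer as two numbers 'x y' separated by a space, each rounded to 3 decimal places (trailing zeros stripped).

Executing turtle program step by step:
Start: pos=(-9,-5), heading=315, pen down
FD 5.8: (-9,-5) -> (-4.899,-9.101) [heading=315, draw]
FD 4.9: (-4.899,-9.101) -> (-1.434,-12.566) [heading=315, draw]
FD 6: (-1.434,-12.566) -> (2.809,-16.809) [heading=315, draw]
FD 5.9: (2.809,-16.809) -> (6.981,-20.981) [heading=315, draw]
FD 3.9: (6.981,-20.981) -> (9.738,-23.738) [heading=315, draw]
REPEAT 3 [
  -- iteration 1/3 --
  PU: pen up
  BK 12.3: (9.738,-23.738) -> (1.041,-15.041) [heading=315, move]
  LT 90: heading 315 -> 45
  -- iteration 2/3 --
  PU: pen up
  BK 12.3: (1.041,-15.041) -> (-7.656,-23.738) [heading=45, move]
  LT 90: heading 45 -> 135
  -- iteration 3/3 --
  PU: pen up
  BK 12.3: (-7.656,-23.738) -> (1.041,-32.436) [heading=135, move]
  LT 90: heading 135 -> 225
]
LT 165: heading 225 -> 30
FD 5.3: (1.041,-32.436) -> (5.631,-29.786) [heading=30, move]
BK 4.2: (5.631,-29.786) -> (1.994,-31.886) [heading=30, move]
BK 2.2: (1.994,-31.886) -> (0.088,-32.986) [heading=30, move]
FD 3.8: (0.088,-32.986) -> (3.379,-31.086) [heading=30, move]
FD 14: (3.379,-31.086) -> (15.504,-24.086) [heading=30, move]
Final: pos=(15.504,-24.086), heading=30, 5 segment(s) drawn

Answer: 15.504 -24.086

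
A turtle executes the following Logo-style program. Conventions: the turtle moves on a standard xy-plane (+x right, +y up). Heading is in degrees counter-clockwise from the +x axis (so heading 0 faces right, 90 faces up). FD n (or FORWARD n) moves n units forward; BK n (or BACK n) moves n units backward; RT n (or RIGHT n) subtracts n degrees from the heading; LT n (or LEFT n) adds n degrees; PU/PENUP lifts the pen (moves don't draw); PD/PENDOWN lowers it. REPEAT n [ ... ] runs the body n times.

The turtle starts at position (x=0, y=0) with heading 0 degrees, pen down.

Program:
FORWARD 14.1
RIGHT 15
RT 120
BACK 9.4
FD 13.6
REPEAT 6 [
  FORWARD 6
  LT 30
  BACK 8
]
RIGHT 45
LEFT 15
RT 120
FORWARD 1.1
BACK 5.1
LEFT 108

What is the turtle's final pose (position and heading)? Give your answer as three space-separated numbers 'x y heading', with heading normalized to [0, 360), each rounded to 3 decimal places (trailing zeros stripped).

Executing turtle program step by step:
Start: pos=(0,0), heading=0, pen down
FD 14.1: (0,0) -> (14.1,0) [heading=0, draw]
RT 15: heading 0 -> 345
RT 120: heading 345 -> 225
BK 9.4: (14.1,0) -> (20.747,6.647) [heading=225, draw]
FD 13.6: (20.747,6.647) -> (11.13,-2.97) [heading=225, draw]
REPEAT 6 [
  -- iteration 1/6 --
  FD 6: (11.13,-2.97) -> (6.888,-7.212) [heading=225, draw]
  LT 30: heading 225 -> 255
  BK 8: (6.888,-7.212) -> (8.958,0.515) [heading=255, draw]
  -- iteration 2/6 --
  FD 6: (8.958,0.515) -> (7.405,-5.281) [heading=255, draw]
  LT 30: heading 255 -> 285
  BK 8: (7.405,-5.281) -> (5.335,2.447) [heading=285, draw]
  -- iteration 3/6 --
  FD 6: (5.335,2.447) -> (6.888,-3.349) [heading=285, draw]
  LT 30: heading 285 -> 315
  BK 8: (6.888,-3.349) -> (1.231,2.308) [heading=315, draw]
  -- iteration 4/6 --
  FD 6: (1.231,2.308) -> (5.473,-1.935) [heading=315, draw]
  LT 30: heading 315 -> 345
  BK 8: (5.473,-1.935) -> (-2.254,0.136) [heading=345, draw]
  -- iteration 5/6 --
  FD 6: (-2.254,0.136) -> (3.541,-1.417) [heading=345, draw]
  LT 30: heading 345 -> 15
  BK 8: (3.541,-1.417) -> (-4.186,-3.487) [heading=15, draw]
  -- iteration 6/6 --
  FD 6: (-4.186,-3.487) -> (1.61,-1.935) [heading=15, draw]
  LT 30: heading 15 -> 45
  BK 8: (1.61,-1.935) -> (-4.047,-7.591) [heading=45, draw]
]
RT 45: heading 45 -> 0
LT 15: heading 0 -> 15
RT 120: heading 15 -> 255
FD 1.1: (-4.047,-7.591) -> (-4.332,-8.654) [heading=255, draw]
BK 5.1: (-4.332,-8.654) -> (-3.012,-3.728) [heading=255, draw]
LT 108: heading 255 -> 3
Final: pos=(-3.012,-3.728), heading=3, 17 segment(s) drawn

Answer: -3.012 -3.728 3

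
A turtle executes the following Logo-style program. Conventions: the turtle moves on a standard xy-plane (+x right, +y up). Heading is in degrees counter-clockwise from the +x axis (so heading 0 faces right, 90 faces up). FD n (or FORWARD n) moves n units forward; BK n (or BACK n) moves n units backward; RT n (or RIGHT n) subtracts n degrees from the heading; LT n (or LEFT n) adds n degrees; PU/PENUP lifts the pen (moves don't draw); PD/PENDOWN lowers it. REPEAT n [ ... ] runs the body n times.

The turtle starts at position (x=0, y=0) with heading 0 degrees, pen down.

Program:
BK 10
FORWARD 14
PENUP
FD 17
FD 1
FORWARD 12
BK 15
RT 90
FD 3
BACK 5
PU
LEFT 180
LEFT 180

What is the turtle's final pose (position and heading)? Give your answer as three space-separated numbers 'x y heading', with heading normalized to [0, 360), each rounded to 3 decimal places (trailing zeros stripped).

Answer: 19 2 270

Derivation:
Executing turtle program step by step:
Start: pos=(0,0), heading=0, pen down
BK 10: (0,0) -> (-10,0) [heading=0, draw]
FD 14: (-10,0) -> (4,0) [heading=0, draw]
PU: pen up
FD 17: (4,0) -> (21,0) [heading=0, move]
FD 1: (21,0) -> (22,0) [heading=0, move]
FD 12: (22,0) -> (34,0) [heading=0, move]
BK 15: (34,0) -> (19,0) [heading=0, move]
RT 90: heading 0 -> 270
FD 3: (19,0) -> (19,-3) [heading=270, move]
BK 5: (19,-3) -> (19,2) [heading=270, move]
PU: pen up
LT 180: heading 270 -> 90
LT 180: heading 90 -> 270
Final: pos=(19,2), heading=270, 2 segment(s) drawn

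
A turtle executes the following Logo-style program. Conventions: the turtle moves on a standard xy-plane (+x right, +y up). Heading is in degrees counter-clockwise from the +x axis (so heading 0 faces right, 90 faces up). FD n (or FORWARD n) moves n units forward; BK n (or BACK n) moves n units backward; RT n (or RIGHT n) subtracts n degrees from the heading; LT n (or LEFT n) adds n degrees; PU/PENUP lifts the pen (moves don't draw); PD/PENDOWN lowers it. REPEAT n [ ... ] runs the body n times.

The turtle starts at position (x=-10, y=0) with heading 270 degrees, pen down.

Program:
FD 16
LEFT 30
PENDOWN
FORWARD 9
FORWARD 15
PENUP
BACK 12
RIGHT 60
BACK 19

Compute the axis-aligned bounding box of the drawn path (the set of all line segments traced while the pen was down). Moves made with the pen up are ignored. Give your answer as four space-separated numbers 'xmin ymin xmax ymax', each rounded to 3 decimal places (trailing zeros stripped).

Executing turtle program step by step:
Start: pos=(-10,0), heading=270, pen down
FD 16: (-10,0) -> (-10,-16) [heading=270, draw]
LT 30: heading 270 -> 300
PD: pen down
FD 9: (-10,-16) -> (-5.5,-23.794) [heading=300, draw]
FD 15: (-5.5,-23.794) -> (2,-36.785) [heading=300, draw]
PU: pen up
BK 12: (2,-36.785) -> (-4,-26.392) [heading=300, move]
RT 60: heading 300 -> 240
BK 19: (-4,-26.392) -> (5.5,-9.938) [heading=240, move]
Final: pos=(5.5,-9.938), heading=240, 3 segment(s) drawn

Segment endpoints: x in {-10, -10, -5.5, 2}, y in {-36.785, -23.794, -16, 0}
xmin=-10, ymin=-36.785, xmax=2, ymax=0

Answer: -10 -36.785 2 0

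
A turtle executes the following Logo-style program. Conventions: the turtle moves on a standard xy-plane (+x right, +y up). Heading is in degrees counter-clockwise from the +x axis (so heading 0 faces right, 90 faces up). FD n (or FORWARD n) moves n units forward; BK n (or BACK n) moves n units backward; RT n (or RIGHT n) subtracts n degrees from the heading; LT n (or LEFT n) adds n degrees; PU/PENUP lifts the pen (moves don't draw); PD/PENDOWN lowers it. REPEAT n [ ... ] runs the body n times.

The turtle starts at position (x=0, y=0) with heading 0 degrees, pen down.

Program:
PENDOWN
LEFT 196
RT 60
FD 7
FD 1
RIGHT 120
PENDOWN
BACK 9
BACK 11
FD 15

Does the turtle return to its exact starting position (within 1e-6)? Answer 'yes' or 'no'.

Executing turtle program step by step:
Start: pos=(0,0), heading=0, pen down
PD: pen down
LT 196: heading 0 -> 196
RT 60: heading 196 -> 136
FD 7: (0,0) -> (-5.035,4.863) [heading=136, draw]
FD 1: (-5.035,4.863) -> (-5.755,5.557) [heading=136, draw]
RT 120: heading 136 -> 16
PD: pen down
BK 9: (-5.755,5.557) -> (-14.406,3.077) [heading=16, draw]
BK 11: (-14.406,3.077) -> (-24.98,0.045) [heading=16, draw]
FD 15: (-24.98,0.045) -> (-10.561,4.179) [heading=16, draw]
Final: pos=(-10.561,4.179), heading=16, 5 segment(s) drawn

Start position: (0, 0)
Final position: (-10.561, 4.179)
Distance = 11.358; >= 1e-6 -> NOT closed

Answer: no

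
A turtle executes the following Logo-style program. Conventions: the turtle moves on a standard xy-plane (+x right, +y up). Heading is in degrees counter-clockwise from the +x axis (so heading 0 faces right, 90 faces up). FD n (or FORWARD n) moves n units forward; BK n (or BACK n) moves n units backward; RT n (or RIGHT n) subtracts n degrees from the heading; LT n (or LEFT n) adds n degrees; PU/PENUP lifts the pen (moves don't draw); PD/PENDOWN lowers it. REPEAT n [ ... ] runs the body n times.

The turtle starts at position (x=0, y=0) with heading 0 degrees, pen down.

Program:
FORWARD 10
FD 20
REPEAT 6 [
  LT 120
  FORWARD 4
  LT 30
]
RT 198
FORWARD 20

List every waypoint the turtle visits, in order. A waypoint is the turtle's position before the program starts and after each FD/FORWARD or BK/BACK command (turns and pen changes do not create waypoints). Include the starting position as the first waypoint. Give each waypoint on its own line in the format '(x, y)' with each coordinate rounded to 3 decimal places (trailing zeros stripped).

Executing turtle program step by step:
Start: pos=(0,0), heading=0, pen down
FD 10: (0,0) -> (10,0) [heading=0, draw]
FD 20: (10,0) -> (30,0) [heading=0, draw]
REPEAT 6 [
  -- iteration 1/6 --
  LT 120: heading 0 -> 120
  FD 4: (30,0) -> (28,3.464) [heading=120, draw]
  LT 30: heading 120 -> 150
  -- iteration 2/6 --
  LT 120: heading 150 -> 270
  FD 4: (28,3.464) -> (28,-0.536) [heading=270, draw]
  LT 30: heading 270 -> 300
  -- iteration 3/6 --
  LT 120: heading 300 -> 60
  FD 4: (28,-0.536) -> (30,2.928) [heading=60, draw]
  LT 30: heading 60 -> 90
  -- iteration 4/6 --
  LT 120: heading 90 -> 210
  FD 4: (30,2.928) -> (26.536,0.928) [heading=210, draw]
  LT 30: heading 210 -> 240
  -- iteration 5/6 --
  LT 120: heading 240 -> 0
  FD 4: (26.536,0.928) -> (30.536,0.928) [heading=0, draw]
  LT 30: heading 0 -> 30
  -- iteration 6/6 --
  LT 120: heading 30 -> 150
  FD 4: (30.536,0.928) -> (27.072,2.928) [heading=150, draw]
  LT 30: heading 150 -> 180
]
RT 198: heading 180 -> 342
FD 20: (27.072,2.928) -> (46.093,-3.252) [heading=342, draw]
Final: pos=(46.093,-3.252), heading=342, 9 segment(s) drawn
Waypoints (10 total):
(0, 0)
(10, 0)
(30, 0)
(28, 3.464)
(28, -0.536)
(30, 2.928)
(26.536, 0.928)
(30.536, 0.928)
(27.072, 2.928)
(46.093, -3.252)

Answer: (0, 0)
(10, 0)
(30, 0)
(28, 3.464)
(28, -0.536)
(30, 2.928)
(26.536, 0.928)
(30.536, 0.928)
(27.072, 2.928)
(46.093, -3.252)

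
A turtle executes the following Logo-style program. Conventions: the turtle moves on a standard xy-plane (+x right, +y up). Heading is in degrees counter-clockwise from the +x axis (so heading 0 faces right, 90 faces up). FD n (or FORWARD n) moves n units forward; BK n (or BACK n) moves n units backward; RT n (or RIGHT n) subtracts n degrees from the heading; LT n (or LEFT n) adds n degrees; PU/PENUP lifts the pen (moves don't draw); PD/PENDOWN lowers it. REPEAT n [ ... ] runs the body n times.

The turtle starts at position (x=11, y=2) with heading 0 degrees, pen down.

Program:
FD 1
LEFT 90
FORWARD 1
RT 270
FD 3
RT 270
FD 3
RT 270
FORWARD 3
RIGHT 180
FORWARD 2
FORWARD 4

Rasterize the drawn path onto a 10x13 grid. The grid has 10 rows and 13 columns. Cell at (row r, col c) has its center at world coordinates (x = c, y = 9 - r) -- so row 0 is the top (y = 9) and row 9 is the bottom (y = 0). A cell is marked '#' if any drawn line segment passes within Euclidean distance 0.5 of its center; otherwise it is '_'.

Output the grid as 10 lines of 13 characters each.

Answer: _____________
_____________
_____________
_____________
_____________
_____________
_________####
_________#_##
_________#___
______#######

Derivation:
Segment 0: (11,2) -> (12,2)
Segment 1: (12,2) -> (12,3)
Segment 2: (12,3) -> (9,3)
Segment 3: (9,3) -> (9,-0)
Segment 4: (9,-0) -> (12,0)
Segment 5: (12,0) -> (10,-0)
Segment 6: (10,-0) -> (6,-0)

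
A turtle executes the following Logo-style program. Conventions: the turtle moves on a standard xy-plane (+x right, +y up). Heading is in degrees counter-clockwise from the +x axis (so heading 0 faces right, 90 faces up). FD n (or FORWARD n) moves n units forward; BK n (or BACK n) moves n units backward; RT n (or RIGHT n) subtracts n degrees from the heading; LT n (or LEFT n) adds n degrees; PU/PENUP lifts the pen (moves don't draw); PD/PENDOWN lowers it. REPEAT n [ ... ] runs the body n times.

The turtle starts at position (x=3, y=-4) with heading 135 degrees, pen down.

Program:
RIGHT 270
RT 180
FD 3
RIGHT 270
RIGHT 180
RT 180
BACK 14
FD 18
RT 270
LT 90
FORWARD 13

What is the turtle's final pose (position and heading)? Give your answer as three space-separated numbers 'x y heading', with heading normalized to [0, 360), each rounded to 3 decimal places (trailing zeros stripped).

Answer: 11.485 -8.243 315

Derivation:
Executing turtle program step by step:
Start: pos=(3,-4), heading=135, pen down
RT 270: heading 135 -> 225
RT 180: heading 225 -> 45
FD 3: (3,-4) -> (5.121,-1.879) [heading=45, draw]
RT 270: heading 45 -> 135
RT 180: heading 135 -> 315
RT 180: heading 315 -> 135
BK 14: (5.121,-1.879) -> (15.021,-11.778) [heading=135, draw]
FD 18: (15.021,-11.778) -> (2.293,0.95) [heading=135, draw]
RT 270: heading 135 -> 225
LT 90: heading 225 -> 315
FD 13: (2.293,0.95) -> (11.485,-8.243) [heading=315, draw]
Final: pos=(11.485,-8.243), heading=315, 4 segment(s) drawn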